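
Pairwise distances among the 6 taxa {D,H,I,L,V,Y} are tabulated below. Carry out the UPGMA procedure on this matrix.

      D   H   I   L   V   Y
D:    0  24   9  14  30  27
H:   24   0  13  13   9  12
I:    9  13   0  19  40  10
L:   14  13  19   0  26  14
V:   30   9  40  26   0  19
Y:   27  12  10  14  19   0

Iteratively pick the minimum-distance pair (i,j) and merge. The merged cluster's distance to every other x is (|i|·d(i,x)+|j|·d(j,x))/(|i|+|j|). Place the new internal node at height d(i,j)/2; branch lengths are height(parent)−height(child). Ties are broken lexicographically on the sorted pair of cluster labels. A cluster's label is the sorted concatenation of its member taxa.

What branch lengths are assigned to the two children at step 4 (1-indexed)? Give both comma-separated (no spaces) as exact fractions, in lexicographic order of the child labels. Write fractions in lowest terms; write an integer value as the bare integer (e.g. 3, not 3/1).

1. join D+I (d=9) ⇒ DI; edges |D|=9/2, |I|=9/2
  updated: d(DI,H)=37/2, d(DI,L)=33/2, d(DI,V)=35, d(DI,Y)=37/2
2. join H+V (d=9) ⇒ HV; edges |H|=9/2, |V|=9/2
  updated: d(DI,HV)=107/4, d(HV,L)=39/2, d(HV,Y)=31/2
3. join L+Y (d=14) ⇒ LY; edges |L|=7, |Y|=7
  updated: d(DI,LY)=35/2, d(HV,LY)=35/2
4. join DI+LY (d=35/2) ⇒ DILY; edges |DI|=17/4, |LY|=7/4
  updated: d(DILY,HV)=177/8
5. join DILY+HV (d=177/8) ⇒ DHILVY; edges |DILY|=37/16, |HV|=105/16
final tree: (((D:9/2,I:9/2):17/4,(L:7,Y:7):7/4):37/16,(H:9/2,V:9/2):105/16)
total length: 375/8

17/4,7/4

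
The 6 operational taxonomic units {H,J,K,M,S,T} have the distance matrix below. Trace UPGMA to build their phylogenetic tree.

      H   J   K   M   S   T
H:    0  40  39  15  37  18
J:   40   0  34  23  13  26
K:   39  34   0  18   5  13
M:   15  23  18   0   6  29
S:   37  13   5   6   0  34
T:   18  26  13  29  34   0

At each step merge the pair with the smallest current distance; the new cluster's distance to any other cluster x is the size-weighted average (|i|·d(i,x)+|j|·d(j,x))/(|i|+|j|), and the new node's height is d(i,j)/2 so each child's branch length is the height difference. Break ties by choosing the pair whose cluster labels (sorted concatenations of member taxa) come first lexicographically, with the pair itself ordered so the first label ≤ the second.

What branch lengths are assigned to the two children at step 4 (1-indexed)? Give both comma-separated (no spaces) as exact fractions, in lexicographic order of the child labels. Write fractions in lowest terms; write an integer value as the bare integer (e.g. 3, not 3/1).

35/3,17/3

step 1: merge (K,S) at d=5; branch lengths K→5/2, S→5/2; new cluster KS
  updated: d(H,KS)=38, d(J,KS)=47/2, d(KS,M)=12, d(KS,T)=47/2
step 2: merge (KS,M) at d=12; branch lengths KS→7/2, M→6; new cluster KMS
  updated: d(H,KMS)=91/3, d(J,KMS)=70/3, d(KMS,T)=76/3
step 3: merge (H,T) at d=18; branch lengths H→9, T→9; new cluster HT
  updated: d(HT,J)=33, d(HT,KMS)=167/6
step 4: merge (J,KMS) at d=70/3; branch lengths J→35/3, KMS→17/3; new cluster JKMS
  updated: d(HT,JKMS)=233/8
step 5: merge (HT,JKMS) at d=233/8; branch lengths HT→89/16, JKMS→139/48; new cluster HJKMST
final tree: ((H:9,T:9):89/16,(J:35/3,((K:5/2,S:5/2):7/2,M:6):17/3):139/48)
total length: 1399/24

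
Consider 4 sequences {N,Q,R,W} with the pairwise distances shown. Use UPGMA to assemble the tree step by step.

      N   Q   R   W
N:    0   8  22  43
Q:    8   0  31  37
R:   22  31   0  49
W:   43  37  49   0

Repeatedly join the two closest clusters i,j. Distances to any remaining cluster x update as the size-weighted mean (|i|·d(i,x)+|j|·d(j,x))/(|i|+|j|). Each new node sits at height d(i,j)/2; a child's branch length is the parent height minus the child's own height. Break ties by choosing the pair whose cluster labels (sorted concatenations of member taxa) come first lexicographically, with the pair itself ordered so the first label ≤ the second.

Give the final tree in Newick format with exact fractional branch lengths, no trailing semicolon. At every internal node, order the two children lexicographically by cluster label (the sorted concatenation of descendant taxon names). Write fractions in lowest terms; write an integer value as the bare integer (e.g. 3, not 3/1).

(((N:4,Q:4):37/4,R:53/4):33/4,W:43/2)

step 1: merge (N,Q) at d=8; branch lengths N→4, Q→4; new cluster NQ
  updated: d(NQ,R)=53/2, d(NQ,W)=40
step 2: merge (NQ,R) at d=53/2; branch lengths NQ→37/4, R→53/4; new cluster NQR
  updated: d(NQR,W)=43
step 3: merge (NQR,W) at d=43; branch lengths NQR→33/4, W→43/2; new cluster NQRW
final tree: (((N:4,Q:4):37/4,R:53/4):33/4,W:43/2)
total length: 241/4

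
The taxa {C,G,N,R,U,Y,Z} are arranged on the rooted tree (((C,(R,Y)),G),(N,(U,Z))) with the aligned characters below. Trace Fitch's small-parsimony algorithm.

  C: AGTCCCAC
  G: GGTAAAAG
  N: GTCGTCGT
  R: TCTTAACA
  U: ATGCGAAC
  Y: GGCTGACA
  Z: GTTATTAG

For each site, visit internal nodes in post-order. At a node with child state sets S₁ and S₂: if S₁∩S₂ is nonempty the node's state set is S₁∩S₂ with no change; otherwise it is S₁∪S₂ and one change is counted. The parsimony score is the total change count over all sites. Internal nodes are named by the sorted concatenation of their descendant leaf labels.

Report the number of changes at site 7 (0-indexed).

4

site 0, node RY: R={T} ∪ Y={G} → {G,T} (+1)
site 0, node CRY: C={A} ∪ RY={G,T} → {A,G,T} (+1)
site 0, node CGRY: CRY={A,G,T} ∩ G={G} → {G} (+0)
site 0, node UZ: U={A} ∪ Z={G} → {A,G} (+1)
site 0, node NUZ: N={G} ∩ UZ={A,G} → {G} (+0)
site 0, node CGNRUYZ: CGRY={G} ∩ NUZ={G} → {G} (+0)
site 1, node RY: R={C} ∪ Y={G} → {C,G} (+1)
site 1, node CRY: C={G} ∩ RY={C,G} → {G} (+0)
site 1, node CGRY: CRY={G} ∩ G={G} → {G} (+0)
site 1, node UZ: U={T} ∩ Z={T} → {T} (+0)
site 1, node NUZ: N={T} ∩ UZ={T} → {T} (+0)
site 1, node CGNRUYZ: CGRY={G} ∪ NUZ={T} → {G,T} (+1)
site 2, node RY: R={T} ∪ Y={C} → {C,T} (+1)
site 2, node CRY: C={T} ∩ RY={C,T} → {T} (+0)
site 2, node CGRY: CRY={T} ∩ G={T} → {T} (+0)
site 2, node UZ: U={G} ∪ Z={T} → {G,T} (+1)
site 2, node NUZ: N={C} ∪ UZ={G,T} → {C,G,T} (+1)
site 2, node CGNRUYZ: CGRY={T} ∩ NUZ={C,G,T} → {T} (+0)
site 3, node RY: R={T} ∩ Y={T} → {T} (+0)
site 3, node CRY: C={C} ∪ RY={T} → {C,T} (+1)
site 3, node CGRY: CRY={C,T} ∪ G={A} → {A,C,T} (+1)
site 3, node UZ: U={C} ∪ Z={A} → {A,C} (+1)
site 3, node NUZ: N={G} ∪ UZ={A,C} → {A,C,G} (+1)
site 3, node CGNRUYZ: CGRY={A,C,T} ∩ NUZ={A,C,G} → {A,C} (+0)
site 4, node RY: R={A} ∪ Y={G} → {A,G} (+1)
site 4, node CRY: C={C} ∪ RY={A,G} → {A,C,G} (+1)
site 4, node CGRY: CRY={A,C,G} ∩ G={A} → {A} (+0)
site 4, node UZ: U={G} ∪ Z={T} → {G,T} (+1)
site 4, node NUZ: N={T} ∩ UZ={G,T} → {T} (+0)
site 4, node CGNRUYZ: CGRY={A} ∪ NUZ={T} → {A,T} (+1)
site 5, node RY: R={A} ∩ Y={A} → {A} (+0)
site 5, node CRY: C={C} ∪ RY={A} → {A,C} (+1)
site 5, node CGRY: CRY={A,C} ∩ G={A} → {A} (+0)
site 5, node UZ: U={A} ∪ Z={T} → {A,T} (+1)
site 5, node NUZ: N={C} ∪ UZ={A,T} → {A,C,T} (+1)
site 5, node CGNRUYZ: CGRY={A} ∩ NUZ={A,C,T} → {A} (+0)
site 6, node RY: R={C} ∩ Y={C} → {C} (+0)
site 6, node CRY: C={A} ∪ RY={C} → {A,C} (+1)
site 6, node CGRY: CRY={A,C} ∩ G={A} → {A} (+0)
site 6, node UZ: U={A} ∩ Z={A} → {A} (+0)
site 6, node NUZ: N={G} ∪ UZ={A} → {A,G} (+1)
site 6, node CGNRUYZ: CGRY={A} ∩ NUZ={A,G} → {A} (+0)
site 7, node RY: R={A} ∩ Y={A} → {A} (+0)
site 7, node CRY: C={C} ∪ RY={A} → {A,C} (+1)
site 7, node CGRY: CRY={A,C} ∪ G={G} → {A,C,G} (+1)
site 7, node UZ: U={C} ∪ Z={G} → {C,G} (+1)
site 7, node NUZ: N={T} ∪ UZ={C,G} → {C,G,T} (+1)
site 7, node CGNRUYZ: CGRY={A,C,G} ∩ NUZ={C,G,T} → {C,G} (+0)
per-site changes: [3, 2, 3, 4, 4, 3, 2, 4]; total = 25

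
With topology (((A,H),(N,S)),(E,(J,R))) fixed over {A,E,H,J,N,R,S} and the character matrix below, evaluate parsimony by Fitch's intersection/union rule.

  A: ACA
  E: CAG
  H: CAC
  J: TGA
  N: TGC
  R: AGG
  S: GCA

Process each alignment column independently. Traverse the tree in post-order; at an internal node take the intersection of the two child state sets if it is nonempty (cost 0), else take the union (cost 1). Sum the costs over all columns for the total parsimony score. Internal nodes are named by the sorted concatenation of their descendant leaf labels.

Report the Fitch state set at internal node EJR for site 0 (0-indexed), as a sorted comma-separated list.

[col 0] AH: children A:{A}, H:{C} ∪→ {A,C}; cost 1
[col 0] NS: children N:{T}, S:{G} ∪→ {G,T}; cost 1
[col 0] AHNS: children AH:{A,C}, NS:{G,T} ∪→ {A,C,G,T}; cost 1
[col 0] JR: children J:{T}, R:{A} ∪→ {A,T}; cost 1
[col 0] EJR: children E:{C}, JR:{A,T} ∪→ {A,C,T}; cost 1
[col 0] AEHJNRS: children AHNS:{A,C,G,T}, EJR:{A,C,T} ∩→ {A,C,T}; cost 0
[col 1] AH: children A:{C}, H:{A} ∪→ {A,C}; cost 1
[col 1] NS: children N:{G}, S:{C} ∪→ {C,G}; cost 1
[col 1] AHNS: children AH:{A,C}, NS:{C,G} ∩→ {C}; cost 0
[col 1] JR: children J:{G}, R:{G} ∩→ {G}; cost 0
[col 1] EJR: children E:{A}, JR:{G} ∪→ {A,G}; cost 1
[col 1] AEHJNRS: children AHNS:{C}, EJR:{A,G} ∪→ {A,C,G}; cost 1
[col 2] AH: children A:{A}, H:{C} ∪→ {A,C}; cost 1
[col 2] NS: children N:{C}, S:{A} ∪→ {A,C}; cost 1
[col 2] AHNS: children AH:{A,C}, NS:{A,C} ∩→ {A,C}; cost 0
[col 2] JR: children J:{A}, R:{G} ∪→ {A,G}; cost 1
[col 2] EJR: children E:{G}, JR:{A,G} ∩→ {G}; cost 0
[col 2] AEHJNRS: children AHNS:{A,C}, EJR:{G} ∪→ {A,C,G}; cost 1
per-site changes: [5, 4, 4]; total = 13

A,C,T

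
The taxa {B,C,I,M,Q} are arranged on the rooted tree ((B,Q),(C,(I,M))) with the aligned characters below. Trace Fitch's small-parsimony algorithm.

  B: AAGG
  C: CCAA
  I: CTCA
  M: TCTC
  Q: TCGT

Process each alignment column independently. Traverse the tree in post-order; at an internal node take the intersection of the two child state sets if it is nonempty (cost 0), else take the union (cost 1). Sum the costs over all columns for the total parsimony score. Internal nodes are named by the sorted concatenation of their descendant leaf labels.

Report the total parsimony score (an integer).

11

[col 0] BQ: children B:{A}, Q:{T} ∪→ {A,T}; cost 1
[col 0] IM: children I:{C}, M:{T} ∪→ {C,T}; cost 1
[col 0] CIM: children C:{C}, IM:{C,T} ∩→ {C}; cost 0
[col 0] BCIMQ: children BQ:{A,T}, CIM:{C} ∪→ {A,C,T}; cost 1
[col 1] BQ: children B:{A}, Q:{C} ∪→ {A,C}; cost 1
[col 1] IM: children I:{T}, M:{C} ∪→ {C,T}; cost 1
[col 1] CIM: children C:{C}, IM:{C,T} ∩→ {C}; cost 0
[col 1] BCIMQ: children BQ:{A,C}, CIM:{C} ∩→ {C}; cost 0
[col 2] BQ: children B:{G}, Q:{G} ∩→ {G}; cost 0
[col 2] IM: children I:{C}, M:{T} ∪→ {C,T}; cost 1
[col 2] CIM: children C:{A}, IM:{C,T} ∪→ {A,C,T}; cost 1
[col 2] BCIMQ: children BQ:{G}, CIM:{A,C,T} ∪→ {A,C,G,T}; cost 1
[col 3] BQ: children B:{G}, Q:{T} ∪→ {G,T}; cost 1
[col 3] IM: children I:{A}, M:{C} ∪→ {A,C}; cost 1
[col 3] CIM: children C:{A}, IM:{A,C} ∩→ {A}; cost 0
[col 3] BCIMQ: children BQ:{G,T}, CIM:{A} ∪→ {A,G,T}; cost 1
per-site changes: [3, 2, 3, 3]; total = 11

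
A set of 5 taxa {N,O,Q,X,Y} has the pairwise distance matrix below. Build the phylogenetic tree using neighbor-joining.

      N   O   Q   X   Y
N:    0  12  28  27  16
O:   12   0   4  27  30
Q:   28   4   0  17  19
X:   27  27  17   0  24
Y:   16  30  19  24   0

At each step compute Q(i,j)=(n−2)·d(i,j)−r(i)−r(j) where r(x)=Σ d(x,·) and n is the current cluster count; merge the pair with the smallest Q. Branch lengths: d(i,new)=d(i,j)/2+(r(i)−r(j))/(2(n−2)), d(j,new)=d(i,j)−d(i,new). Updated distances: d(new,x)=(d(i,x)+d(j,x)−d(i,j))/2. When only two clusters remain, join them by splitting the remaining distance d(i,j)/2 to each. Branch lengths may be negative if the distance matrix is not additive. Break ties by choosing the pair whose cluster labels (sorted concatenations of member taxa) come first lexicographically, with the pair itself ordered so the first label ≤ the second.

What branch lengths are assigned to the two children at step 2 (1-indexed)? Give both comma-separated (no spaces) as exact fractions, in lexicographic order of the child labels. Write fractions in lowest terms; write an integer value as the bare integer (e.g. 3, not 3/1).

iteration 1: select O,Q (d=4, Q=-129); attach at lengths (17/6, 7/6); label the merged cluster OQ
  updated: d(N,OQ)=18, d(OQ,X)=20, d(OQ,Y)=45/2
iteration 2: select N,Y (d=16, Q=-183/2); attach at lengths (61/8, 67/8); label the merged cluster NY
  updated: d(NY,OQ)=49/4, d(NY,X)=35/2
iteration 3: select NY,OQ (d=49/4, Q=-199/4); attach at lengths (39/8, 59/8); label the merged cluster NOQY
  updated: d(NOQY,X)=101/8
iteration 4: select NOQY,X (d=101/8); attach at lengths (101/16, 101/16); label the merged cluster NOQXY
final tree: (((N:61/8,Y:67/8):39/8,(O:17/6,Q:7/6):59/8):101/16,X:101/16)
total length: 359/8

61/8,67/8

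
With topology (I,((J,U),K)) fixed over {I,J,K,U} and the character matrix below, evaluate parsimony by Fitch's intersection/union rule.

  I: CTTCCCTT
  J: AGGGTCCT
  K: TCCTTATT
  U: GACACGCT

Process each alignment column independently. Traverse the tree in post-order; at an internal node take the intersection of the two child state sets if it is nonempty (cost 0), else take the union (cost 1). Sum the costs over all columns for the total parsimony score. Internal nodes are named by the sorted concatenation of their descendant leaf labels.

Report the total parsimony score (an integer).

16

JU@0: {A} ∪ {G} = {A,G} (union, +1)
JKU@0: {A,G} ∪ {T} = {A,G,T} (union, +1)
IJKU@0: {C} ∪ {A,G,T} = {A,C,G,T} (union, +1)
JU@1: {G} ∪ {A} = {A,G} (union, +1)
JKU@1: {A,G} ∪ {C} = {A,C,G} (union, +1)
IJKU@1: {T} ∪ {A,C,G} = {A,C,G,T} (union, +1)
JU@2: {G} ∪ {C} = {C,G} (union, +1)
JKU@2: {C,G} ∩ {C} = {C} (intersection, +0)
IJKU@2: {T} ∪ {C} = {C,T} (union, +1)
JU@3: {G} ∪ {A} = {A,G} (union, +1)
JKU@3: {A,G} ∪ {T} = {A,G,T} (union, +1)
IJKU@3: {C} ∪ {A,G,T} = {A,C,G,T} (union, +1)
JU@4: {T} ∪ {C} = {C,T} (union, +1)
JKU@4: {C,T} ∩ {T} = {T} (intersection, +0)
IJKU@4: {C} ∪ {T} = {C,T} (union, +1)
JU@5: {C} ∪ {G} = {C,G} (union, +1)
JKU@5: {C,G} ∪ {A} = {A,C,G} (union, +1)
IJKU@5: {C} ∩ {A,C,G} = {C} (intersection, +0)
JU@6: {C} ∩ {C} = {C} (intersection, +0)
JKU@6: {C} ∪ {T} = {C,T} (union, +1)
IJKU@6: {T} ∩ {C,T} = {T} (intersection, +0)
JU@7: {T} ∩ {T} = {T} (intersection, +0)
JKU@7: {T} ∩ {T} = {T} (intersection, +0)
IJKU@7: {T} ∩ {T} = {T} (intersection, +0)
per-site changes: [3, 3, 2, 3, 2, 2, 1, 0]; total = 16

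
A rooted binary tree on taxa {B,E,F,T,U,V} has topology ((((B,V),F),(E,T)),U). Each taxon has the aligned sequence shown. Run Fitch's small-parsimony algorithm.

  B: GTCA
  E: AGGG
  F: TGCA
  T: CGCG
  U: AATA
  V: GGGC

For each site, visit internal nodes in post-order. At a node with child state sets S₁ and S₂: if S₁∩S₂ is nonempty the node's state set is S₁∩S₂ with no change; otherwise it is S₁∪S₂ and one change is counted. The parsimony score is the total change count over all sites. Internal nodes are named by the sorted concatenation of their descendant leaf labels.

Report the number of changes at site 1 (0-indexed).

2

site 0, node BV: B={G} ∩ V={G} → {G} (+0)
site 0, node BFV: BV={G} ∪ F={T} → {G,T} (+1)
site 0, node ET: E={A} ∪ T={C} → {A,C} (+1)
site 0, node BEFTV: BFV={G,T} ∪ ET={A,C} → {A,C,G,T} (+1)
site 0, node BEFTUV: BEFTV={A,C,G,T} ∩ U={A} → {A} (+0)
site 1, node BV: B={T} ∪ V={G} → {G,T} (+1)
site 1, node BFV: BV={G,T} ∩ F={G} → {G} (+0)
site 1, node ET: E={G} ∩ T={G} → {G} (+0)
site 1, node BEFTV: BFV={G} ∩ ET={G} → {G} (+0)
site 1, node BEFTUV: BEFTV={G} ∪ U={A} → {A,G} (+1)
site 2, node BV: B={C} ∪ V={G} → {C,G} (+1)
site 2, node BFV: BV={C,G} ∩ F={C} → {C} (+0)
site 2, node ET: E={G} ∪ T={C} → {C,G} (+1)
site 2, node BEFTV: BFV={C} ∩ ET={C,G} → {C} (+0)
site 2, node BEFTUV: BEFTV={C} ∪ U={T} → {C,T} (+1)
site 3, node BV: B={A} ∪ V={C} → {A,C} (+1)
site 3, node BFV: BV={A,C} ∩ F={A} → {A} (+0)
site 3, node ET: E={G} ∩ T={G} → {G} (+0)
site 3, node BEFTV: BFV={A} ∪ ET={G} → {A,G} (+1)
site 3, node BEFTUV: BEFTV={A,G} ∩ U={A} → {A} (+0)
per-site changes: [3, 2, 3, 2]; total = 10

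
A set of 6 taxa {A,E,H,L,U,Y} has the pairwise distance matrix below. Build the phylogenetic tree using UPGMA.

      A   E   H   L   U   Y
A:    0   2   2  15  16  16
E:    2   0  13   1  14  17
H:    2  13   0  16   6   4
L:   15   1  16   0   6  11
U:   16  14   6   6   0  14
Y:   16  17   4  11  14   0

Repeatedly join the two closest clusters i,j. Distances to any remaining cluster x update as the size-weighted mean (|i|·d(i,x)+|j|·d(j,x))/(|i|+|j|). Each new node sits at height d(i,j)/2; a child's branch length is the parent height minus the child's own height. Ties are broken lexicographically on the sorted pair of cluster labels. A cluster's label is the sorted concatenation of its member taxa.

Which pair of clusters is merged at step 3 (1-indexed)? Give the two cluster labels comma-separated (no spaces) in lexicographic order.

AH,Y

iteration 1: select E,L (d=1); attach at lengths (1/2, 1/2); label the merged cluster EL
  updated: d(A,EL)=17/2, d(EL,H)=29/2, d(EL,U)=10, d(EL,Y)=14
iteration 2: select A,H (d=2); attach at lengths (1, 1); label the merged cluster AH
  updated: d(AH,EL)=23/2, d(AH,U)=11, d(AH,Y)=10
iteration 3: select AH,Y (d=10); attach at lengths (4, 5); label the merged cluster AHY
  updated: d(AHY,EL)=37/3, d(AHY,U)=12
iteration 4: select EL,U (d=10); attach at lengths (9/2, 5); label the merged cluster ELU
  updated: d(AHY,ELU)=110/9
iteration 5: select AHY,ELU (d=110/9); attach at lengths (10/9, 10/9); label the merged cluster AEHLUY
final tree: (((A:1,H:1):4,Y:5):10/9,((E:1/2,L:1/2):9/2,U:5):10/9)
total length: 427/18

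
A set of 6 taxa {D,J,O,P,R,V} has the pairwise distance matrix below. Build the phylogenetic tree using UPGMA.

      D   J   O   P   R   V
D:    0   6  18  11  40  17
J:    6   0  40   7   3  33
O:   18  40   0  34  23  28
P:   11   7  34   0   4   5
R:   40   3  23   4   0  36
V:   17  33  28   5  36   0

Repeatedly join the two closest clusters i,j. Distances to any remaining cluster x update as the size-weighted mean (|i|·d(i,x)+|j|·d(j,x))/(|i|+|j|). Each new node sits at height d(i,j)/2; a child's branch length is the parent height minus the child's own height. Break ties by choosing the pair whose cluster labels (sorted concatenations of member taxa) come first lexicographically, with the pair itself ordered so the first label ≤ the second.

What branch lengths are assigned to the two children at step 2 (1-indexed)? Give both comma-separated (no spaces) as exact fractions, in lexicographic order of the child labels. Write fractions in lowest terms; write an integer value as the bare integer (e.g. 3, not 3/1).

1. join J+R (d=3) ⇒ JR; edges |J|=3/2, |R|=3/2
  updated: d(D,JR)=23, d(JR,O)=63/2, d(JR,P)=11/2, d(JR,V)=69/2
2. join P+V (d=5) ⇒ PV; edges |P|=5/2, |V|=5/2
  updated: d(D,PV)=14, d(JR,PV)=20, d(O,PV)=31
3. join D+PV (d=14) ⇒ DPV; edges |D|=7, |PV|=9/2
  updated: d(DPV,JR)=21, d(DPV,O)=80/3
4. join DPV+JR (d=21) ⇒ DJPRV; edges |DPV|=7/2, |JR|=9
  updated: d(DJPRV,O)=143/5
5. join DJPRV+O (d=143/5) ⇒ DJOPRV; edges |DJPRV|=19/5, |O|=143/10
final tree: (((D:7,(P:5/2,V:5/2):9/2):7/2,(J:3/2,R:3/2):9):19/5,O:143/10)
total length: 501/10

5/2,5/2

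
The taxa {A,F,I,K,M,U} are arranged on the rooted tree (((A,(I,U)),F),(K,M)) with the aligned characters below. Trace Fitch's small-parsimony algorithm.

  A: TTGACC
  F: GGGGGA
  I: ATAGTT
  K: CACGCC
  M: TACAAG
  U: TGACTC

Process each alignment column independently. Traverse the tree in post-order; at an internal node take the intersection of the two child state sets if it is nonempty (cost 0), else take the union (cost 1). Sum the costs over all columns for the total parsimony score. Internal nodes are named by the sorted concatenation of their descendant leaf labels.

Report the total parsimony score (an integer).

17

IU@0: {A} ∪ {T} = {A,T} (union, +1)
AIU@0: {T} ∩ {A,T} = {T} (intersection, +0)
AFIU@0: {T} ∪ {G} = {G,T} (union, +1)
KM@0: {C} ∪ {T} = {C,T} (union, +1)
AFIKMU@0: {G,T} ∩ {C,T} = {T} (intersection, +0)
IU@1: {T} ∪ {G} = {G,T} (union, +1)
AIU@1: {T} ∩ {G,T} = {T} (intersection, +0)
AFIU@1: {T} ∪ {G} = {G,T} (union, +1)
KM@1: {A} ∩ {A} = {A} (intersection, +0)
AFIKMU@1: {G,T} ∪ {A} = {A,G,T} (union, +1)
IU@2: {A} ∩ {A} = {A} (intersection, +0)
AIU@2: {G} ∪ {A} = {A,G} (union, +1)
AFIU@2: {A,G} ∩ {G} = {G} (intersection, +0)
KM@2: {C} ∩ {C} = {C} (intersection, +0)
AFIKMU@2: {G} ∪ {C} = {C,G} (union, +1)
IU@3: {G} ∪ {C} = {C,G} (union, +1)
AIU@3: {A} ∪ {C,G} = {A,C,G} (union, +1)
AFIU@3: {A,C,G} ∩ {G} = {G} (intersection, +0)
KM@3: {G} ∪ {A} = {A,G} (union, +1)
AFIKMU@3: {G} ∩ {A,G} = {G} (intersection, +0)
IU@4: {T} ∩ {T} = {T} (intersection, +0)
AIU@4: {C} ∪ {T} = {C,T} (union, +1)
AFIU@4: {C,T} ∪ {G} = {C,G,T} (union, +1)
KM@4: {C} ∪ {A} = {A,C} (union, +1)
AFIKMU@4: {C,G,T} ∩ {A,C} = {C} (intersection, +0)
IU@5: {T} ∪ {C} = {C,T} (union, +1)
AIU@5: {C} ∩ {C,T} = {C} (intersection, +0)
AFIU@5: {C} ∪ {A} = {A,C} (union, +1)
KM@5: {C} ∪ {G} = {C,G} (union, +1)
AFIKMU@5: {A,C} ∩ {C,G} = {C} (intersection, +0)
per-site changes: [3, 3, 2, 3, 3, 3]; total = 17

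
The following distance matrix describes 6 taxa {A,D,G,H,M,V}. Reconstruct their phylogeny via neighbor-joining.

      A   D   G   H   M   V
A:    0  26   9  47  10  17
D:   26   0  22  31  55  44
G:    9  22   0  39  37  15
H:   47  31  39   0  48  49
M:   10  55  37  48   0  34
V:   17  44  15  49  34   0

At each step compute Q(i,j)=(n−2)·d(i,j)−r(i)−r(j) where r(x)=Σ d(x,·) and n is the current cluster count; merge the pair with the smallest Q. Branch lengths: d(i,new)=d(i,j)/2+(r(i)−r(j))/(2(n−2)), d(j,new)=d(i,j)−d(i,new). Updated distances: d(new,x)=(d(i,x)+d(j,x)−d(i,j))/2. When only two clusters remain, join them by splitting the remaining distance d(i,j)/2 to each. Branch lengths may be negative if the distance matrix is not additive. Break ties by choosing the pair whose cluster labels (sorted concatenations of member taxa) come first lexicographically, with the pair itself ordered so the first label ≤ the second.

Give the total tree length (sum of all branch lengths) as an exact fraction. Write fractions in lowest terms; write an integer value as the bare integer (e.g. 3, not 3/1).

645/8

1. join D+H (d=31, Q=-268) ⇒ DH; edges |D|=11, |H|=20
  updated: d(A,DH)=21, d(DH,G)=15, d(DH,M)=36, d(DH,V)=31
2. join A+M (d=10, Q=-144) ⇒ AM; edges |A|=-5, |M|=15
  updated: d(AM,DH)=47/2, d(AM,G)=18, d(AM,V)=41/2
3. join AM+V (d=41/2, Q=-175/2) ⇒ AMV; edges |AM|=73/8, |V|=91/8
  updated: d(AMV,DH)=17, d(AMV,G)=25/4
4. join AMV+DH (d=17, Q=-153/4) ⇒ ADHMV; edges |AMV|=33/8, |DH|=103/8
  updated: d(ADHMV,G)=17/8
5. join ADHMV+G (d=17/8) ⇒ ADGHMV; edges |ADHMV|=17/16, |G|=17/16
final tree: ((((A:-5,M:15):73/8,V:91/8):33/8,(D:11,H:20):103/8):17/16,G:17/16)
total length: 645/8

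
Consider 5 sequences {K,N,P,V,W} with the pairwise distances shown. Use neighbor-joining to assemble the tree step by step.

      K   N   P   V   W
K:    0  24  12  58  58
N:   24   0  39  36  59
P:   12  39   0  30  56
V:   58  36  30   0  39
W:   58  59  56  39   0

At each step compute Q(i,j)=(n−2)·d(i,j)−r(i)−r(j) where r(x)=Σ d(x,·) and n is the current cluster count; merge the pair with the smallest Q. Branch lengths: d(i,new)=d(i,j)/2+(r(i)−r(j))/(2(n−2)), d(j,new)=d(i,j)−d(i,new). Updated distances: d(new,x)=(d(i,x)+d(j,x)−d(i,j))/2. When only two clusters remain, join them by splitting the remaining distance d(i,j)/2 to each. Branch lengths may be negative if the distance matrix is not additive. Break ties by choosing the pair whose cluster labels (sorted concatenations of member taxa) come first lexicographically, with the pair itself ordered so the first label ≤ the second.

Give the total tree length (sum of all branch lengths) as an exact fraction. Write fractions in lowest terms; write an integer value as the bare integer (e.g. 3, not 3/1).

361/4

1. join V+W (d=39, Q=-258) ⇒ VW; edges |V|=34/3, |W|=83/3
  updated: d(K,VW)=77/2, d(N,VW)=28, d(P,VW)=47/2
2. join K+P (d=12, Q=-125) ⇒ KP; edges |K|=6, |P|=6
  updated: d(KP,N)=51/2, d(KP,VW)=25
3. join KP+N (d=51/2, Q=-157/2) ⇒ KNP; edges |KP|=45/4, |N|=57/4
  updated: d(KNP,VW)=55/4
4. join KNP+VW (d=55/4) ⇒ KNPVW; edges |KNP|=55/8, |VW|=55/8
final tree: (((K:6,P:6):45/4,N:57/4):55/8,(V:34/3,W:83/3):55/8)
total length: 361/4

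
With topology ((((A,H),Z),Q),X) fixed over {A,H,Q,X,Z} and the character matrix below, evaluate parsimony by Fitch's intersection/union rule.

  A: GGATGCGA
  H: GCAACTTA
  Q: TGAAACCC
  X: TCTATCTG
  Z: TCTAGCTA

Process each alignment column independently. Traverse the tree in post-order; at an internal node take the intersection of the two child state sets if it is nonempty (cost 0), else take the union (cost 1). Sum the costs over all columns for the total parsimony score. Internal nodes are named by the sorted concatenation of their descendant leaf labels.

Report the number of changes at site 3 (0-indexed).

AH@0: {G} ∩ {G} = {G} (intersection, +0)
AHZ@0: {G} ∪ {T} = {G,T} (union, +1)
AHQZ@0: {G,T} ∩ {T} = {T} (intersection, +0)
AHQXZ@0: {T} ∩ {T} = {T} (intersection, +0)
AH@1: {G} ∪ {C} = {C,G} (union, +1)
AHZ@1: {C,G} ∩ {C} = {C} (intersection, +0)
AHQZ@1: {C} ∪ {G} = {C,G} (union, +1)
AHQXZ@1: {C,G} ∩ {C} = {C} (intersection, +0)
AH@2: {A} ∩ {A} = {A} (intersection, +0)
AHZ@2: {A} ∪ {T} = {A,T} (union, +1)
AHQZ@2: {A,T} ∩ {A} = {A} (intersection, +0)
AHQXZ@2: {A} ∪ {T} = {A,T} (union, +1)
AH@3: {T} ∪ {A} = {A,T} (union, +1)
AHZ@3: {A,T} ∩ {A} = {A} (intersection, +0)
AHQZ@3: {A} ∩ {A} = {A} (intersection, +0)
AHQXZ@3: {A} ∩ {A} = {A} (intersection, +0)
AH@4: {G} ∪ {C} = {C,G} (union, +1)
AHZ@4: {C,G} ∩ {G} = {G} (intersection, +0)
AHQZ@4: {G} ∪ {A} = {A,G} (union, +1)
AHQXZ@4: {A,G} ∪ {T} = {A,G,T} (union, +1)
AH@5: {C} ∪ {T} = {C,T} (union, +1)
AHZ@5: {C,T} ∩ {C} = {C} (intersection, +0)
AHQZ@5: {C} ∩ {C} = {C} (intersection, +0)
AHQXZ@5: {C} ∩ {C} = {C} (intersection, +0)
AH@6: {G} ∪ {T} = {G,T} (union, +1)
AHZ@6: {G,T} ∩ {T} = {T} (intersection, +0)
AHQZ@6: {T} ∪ {C} = {C,T} (union, +1)
AHQXZ@6: {C,T} ∩ {T} = {T} (intersection, +0)
AH@7: {A} ∩ {A} = {A} (intersection, +0)
AHZ@7: {A} ∩ {A} = {A} (intersection, +0)
AHQZ@7: {A} ∪ {C} = {A,C} (union, +1)
AHQXZ@7: {A,C} ∪ {G} = {A,C,G} (union, +1)
per-site changes: [1, 2, 2, 1, 3, 1, 2, 2]; total = 14

1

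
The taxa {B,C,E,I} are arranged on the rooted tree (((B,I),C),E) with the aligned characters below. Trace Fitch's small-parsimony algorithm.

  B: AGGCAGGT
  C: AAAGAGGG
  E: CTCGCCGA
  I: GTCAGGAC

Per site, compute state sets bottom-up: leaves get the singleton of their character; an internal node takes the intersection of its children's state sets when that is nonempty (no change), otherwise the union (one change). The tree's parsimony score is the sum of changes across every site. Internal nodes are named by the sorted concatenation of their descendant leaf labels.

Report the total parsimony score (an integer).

[col 0] BI: children B:{A}, I:{G} ∪→ {A,G}; cost 1
[col 0] BCI: children BI:{A,G}, C:{A} ∩→ {A}; cost 0
[col 0] BCEI: children BCI:{A}, E:{C} ∪→ {A,C}; cost 1
[col 1] BI: children B:{G}, I:{T} ∪→ {G,T}; cost 1
[col 1] BCI: children BI:{G,T}, C:{A} ∪→ {A,G,T}; cost 1
[col 1] BCEI: children BCI:{A,G,T}, E:{T} ∩→ {T}; cost 0
[col 2] BI: children B:{G}, I:{C} ∪→ {C,G}; cost 1
[col 2] BCI: children BI:{C,G}, C:{A} ∪→ {A,C,G}; cost 1
[col 2] BCEI: children BCI:{A,C,G}, E:{C} ∩→ {C}; cost 0
[col 3] BI: children B:{C}, I:{A} ∪→ {A,C}; cost 1
[col 3] BCI: children BI:{A,C}, C:{G} ∪→ {A,C,G}; cost 1
[col 3] BCEI: children BCI:{A,C,G}, E:{G} ∩→ {G}; cost 0
[col 4] BI: children B:{A}, I:{G} ∪→ {A,G}; cost 1
[col 4] BCI: children BI:{A,G}, C:{A} ∩→ {A}; cost 0
[col 4] BCEI: children BCI:{A}, E:{C} ∪→ {A,C}; cost 1
[col 5] BI: children B:{G}, I:{G} ∩→ {G}; cost 0
[col 5] BCI: children BI:{G}, C:{G} ∩→ {G}; cost 0
[col 5] BCEI: children BCI:{G}, E:{C} ∪→ {C,G}; cost 1
[col 6] BI: children B:{G}, I:{A} ∪→ {A,G}; cost 1
[col 6] BCI: children BI:{A,G}, C:{G} ∩→ {G}; cost 0
[col 6] BCEI: children BCI:{G}, E:{G} ∩→ {G}; cost 0
[col 7] BI: children B:{T}, I:{C} ∪→ {C,T}; cost 1
[col 7] BCI: children BI:{C,T}, C:{G} ∪→ {C,G,T}; cost 1
[col 7] BCEI: children BCI:{C,G,T}, E:{A} ∪→ {A,C,G,T}; cost 1
per-site changes: [2, 2, 2, 2, 2, 1, 1, 3]; total = 15

15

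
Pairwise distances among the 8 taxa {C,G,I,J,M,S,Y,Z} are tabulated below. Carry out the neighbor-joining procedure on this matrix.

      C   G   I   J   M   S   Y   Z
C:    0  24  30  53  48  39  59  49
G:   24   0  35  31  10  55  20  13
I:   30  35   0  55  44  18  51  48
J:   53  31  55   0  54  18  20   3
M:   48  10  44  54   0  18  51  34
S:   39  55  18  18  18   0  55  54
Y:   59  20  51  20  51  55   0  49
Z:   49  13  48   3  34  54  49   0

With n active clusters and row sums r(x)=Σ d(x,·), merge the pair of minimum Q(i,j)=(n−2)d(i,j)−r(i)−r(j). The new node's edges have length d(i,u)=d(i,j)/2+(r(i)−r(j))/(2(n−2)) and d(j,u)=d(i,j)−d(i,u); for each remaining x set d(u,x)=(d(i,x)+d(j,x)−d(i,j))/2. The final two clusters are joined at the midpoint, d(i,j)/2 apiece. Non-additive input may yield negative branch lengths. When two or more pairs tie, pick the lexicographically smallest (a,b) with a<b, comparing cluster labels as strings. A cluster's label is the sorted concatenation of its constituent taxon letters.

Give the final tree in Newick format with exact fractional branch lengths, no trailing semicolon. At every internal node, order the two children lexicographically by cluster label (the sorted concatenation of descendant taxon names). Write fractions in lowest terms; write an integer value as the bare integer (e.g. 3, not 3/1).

step 1: merge (J,Z) at d=3, Q=-466; branch lengths J→1/6, Z→17/6; new cluster JZ
  updated: d(C,JZ)=99/2, d(G,JZ)=41/2, d(I,JZ)=50, d(JZ,M)=85/2, d(JZ,S)=69/2, d(JZ,Y)=33
step 2: merge (I,S) at d=18, Q=-715/2; branch lengths I→197/20, S→163/20; new cluster IS
  updated: d(C,IS)=51/2, d(G,IS)=36, d(IS,JZ)=133/4, d(IS,M)=22, d(IS,Y)=44
step 3: merge (C,IS) at d=51/2, Q=-1059/4; branch lengths C→589/32, IS→227/32; new cluster CIS
  updated: d(CIS,G)=69/4, d(CIS,JZ)=229/8, d(CIS,M)=89/4, d(CIS,Y)=155/4
step 4: merge (JZ,Y) at d=33, Q=-1347/8; branch lengths JZ→647/48, Y→937/48; new cluster JYZ
  updated: d(CIS,JYZ)=275/16, d(G,JYZ)=15/4, d(JYZ,M)=121/4
step 5: merge (CIS,M) at d=89/4, Q=-1195/16; branch lengths CIS→619/64, M→805/64; new cluster CIMS
  updated: d(CIMS,G)=5/2, d(CIMS,JYZ)=403/32
step 6: merge (CIMS,G) at d=5/2, Q=-603/32; branch lengths CIMS→363/64, G→-203/64; new cluster CGIMS
  updated: d(CGIMS,JYZ)=443/64
step 7: merge (CGIMS,JYZ) at d=443/64; branch lengths CGIMS→443/128, JYZ→443/128; new cluster CGIJMSYZ
final tree: ((((C:589/32,(I:197/20,S:163/20):227/32):619/64,M:805/64):363/64,G:-203/64):443/128,((J:1/6,Z:17/6):647/48,Y:937/48):443/128)
total length: 7115/64

((((C:589/32,(I:197/20,S:163/20):227/32):619/64,M:805/64):363/64,G:-203/64):443/128,((J:1/6,Z:17/6):647/48,Y:937/48):443/128)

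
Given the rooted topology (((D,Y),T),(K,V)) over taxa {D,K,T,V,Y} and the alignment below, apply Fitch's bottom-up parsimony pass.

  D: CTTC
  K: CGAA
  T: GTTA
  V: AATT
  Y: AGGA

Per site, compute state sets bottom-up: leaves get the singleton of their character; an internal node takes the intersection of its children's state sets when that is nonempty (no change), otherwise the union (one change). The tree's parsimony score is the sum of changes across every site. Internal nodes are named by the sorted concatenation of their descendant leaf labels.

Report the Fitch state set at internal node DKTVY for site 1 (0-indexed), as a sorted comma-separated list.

A,G,T

[col 0] DY: children D:{C}, Y:{A} ∪→ {A,C}; cost 1
[col 0] DTY: children DY:{A,C}, T:{G} ∪→ {A,C,G}; cost 1
[col 0] KV: children K:{C}, V:{A} ∪→ {A,C}; cost 1
[col 0] DKTVY: children DTY:{A,C,G}, KV:{A,C} ∩→ {A,C}; cost 0
[col 1] DY: children D:{T}, Y:{G} ∪→ {G,T}; cost 1
[col 1] DTY: children DY:{G,T}, T:{T} ∩→ {T}; cost 0
[col 1] KV: children K:{G}, V:{A} ∪→ {A,G}; cost 1
[col 1] DKTVY: children DTY:{T}, KV:{A,G} ∪→ {A,G,T}; cost 1
[col 2] DY: children D:{T}, Y:{G} ∪→ {G,T}; cost 1
[col 2] DTY: children DY:{G,T}, T:{T} ∩→ {T}; cost 0
[col 2] KV: children K:{A}, V:{T} ∪→ {A,T}; cost 1
[col 2] DKTVY: children DTY:{T}, KV:{A,T} ∩→ {T}; cost 0
[col 3] DY: children D:{C}, Y:{A} ∪→ {A,C}; cost 1
[col 3] DTY: children DY:{A,C}, T:{A} ∩→ {A}; cost 0
[col 3] KV: children K:{A}, V:{T} ∪→ {A,T}; cost 1
[col 3] DKTVY: children DTY:{A}, KV:{A,T} ∩→ {A}; cost 0
per-site changes: [3, 3, 2, 2]; total = 10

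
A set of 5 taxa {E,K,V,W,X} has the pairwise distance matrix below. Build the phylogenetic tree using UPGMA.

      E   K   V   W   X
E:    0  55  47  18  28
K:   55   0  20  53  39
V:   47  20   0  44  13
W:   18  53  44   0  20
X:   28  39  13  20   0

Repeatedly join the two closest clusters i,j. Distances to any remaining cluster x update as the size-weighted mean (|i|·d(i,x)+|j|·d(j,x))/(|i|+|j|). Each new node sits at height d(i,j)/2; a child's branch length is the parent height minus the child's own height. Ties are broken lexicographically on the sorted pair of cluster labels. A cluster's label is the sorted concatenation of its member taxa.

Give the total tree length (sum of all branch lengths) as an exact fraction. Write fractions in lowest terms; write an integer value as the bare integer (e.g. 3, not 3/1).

iteration 1: select V,X (d=13); attach at lengths (13/2, 13/2); label the merged cluster VX
  updated: d(E,VX)=75/2, d(K,VX)=59/2, d(VX,W)=32
iteration 2: select E,W (d=18); attach at lengths (9, 9); label the merged cluster EW
  updated: d(EW,K)=54, d(EW,VX)=139/4
iteration 3: select K,VX (d=59/2); attach at lengths (59/4, 33/4); label the merged cluster KVX
  updated: d(EW,KVX)=247/6
iteration 4: select EW,KVX (d=247/6); attach at lengths (139/12, 35/6); label the merged cluster EKVWX
final tree: ((E:9,W:9):139/12,(K:59/4,(V:13/2,X:13/2):33/4):35/6)
total length: 857/12

857/12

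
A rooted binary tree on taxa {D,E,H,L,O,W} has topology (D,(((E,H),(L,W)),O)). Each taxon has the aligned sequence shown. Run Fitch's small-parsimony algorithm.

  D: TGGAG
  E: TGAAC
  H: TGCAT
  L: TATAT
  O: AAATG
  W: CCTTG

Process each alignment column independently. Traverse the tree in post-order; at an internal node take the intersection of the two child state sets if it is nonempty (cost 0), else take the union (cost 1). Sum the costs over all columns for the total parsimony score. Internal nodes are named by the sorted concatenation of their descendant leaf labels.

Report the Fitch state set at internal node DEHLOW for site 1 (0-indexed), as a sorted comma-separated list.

A,G

site 0, node EH: E={T} ∩ H={T} → {T} (+0)
site 0, node LW: L={T} ∪ W={C} → {C,T} (+1)
site 0, node EHLW: EH={T} ∩ LW={C,T} → {T} (+0)
site 0, node EHLOW: EHLW={T} ∪ O={A} → {A,T} (+1)
site 0, node DEHLOW: D={T} ∩ EHLOW={A,T} → {T} (+0)
site 1, node EH: E={G} ∩ H={G} → {G} (+0)
site 1, node LW: L={A} ∪ W={C} → {A,C} (+1)
site 1, node EHLW: EH={G} ∪ LW={A,C} → {A,C,G} (+1)
site 1, node EHLOW: EHLW={A,C,G} ∩ O={A} → {A} (+0)
site 1, node DEHLOW: D={G} ∪ EHLOW={A} → {A,G} (+1)
site 2, node EH: E={A} ∪ H={C} → {A,C} (+1)
site 2, node LW: L={T} ∩ W={T} → {T} (+0)
site 2, node EHLW: EH={A,C} ∪ LW={T} → {A,C,T} (+1)
site 2, node EHLOW: EHLW={A,C,T} ∩ O={A} → {A} (+0)
site 2, node DEHLOW: D={G} ∪ EHLOW={A} → {A,G} (+1)
site 3, node EH: E={A} ∩ H={A} → {A} (+0)
site 3, node LW: L={A} ∪ W={T} → {A,T} (+1)
site 3, node EHLW: EH={A} ∩ LW={A,T} → {A} (+0)
site 3, node EHLOW: EHLW={A} ∪ O={T} → {A,T} (+1)
site 3, node DEHLOW: D={A} ∩ EHLOW={A,T} → {A} (+0)
site 4, node EH: E={C} ∪ H={T} → {C,T} (+1)
site 4, node LW: L={T} ∪ W={G} → {G,T} (+1)
site 4, node EHLW: EH={C,T} ∩ LW={G,T} → {T} (+0)
site 4, node EHLOW: EHLW={T} ∪ O={G} → {G,T} (+1)
site 4, node DEHLOW: D={G} ∩ EHLOW={G,T} → {G} (+0)
per-site changes: [2, 3, 3, 2, 3]; total = 13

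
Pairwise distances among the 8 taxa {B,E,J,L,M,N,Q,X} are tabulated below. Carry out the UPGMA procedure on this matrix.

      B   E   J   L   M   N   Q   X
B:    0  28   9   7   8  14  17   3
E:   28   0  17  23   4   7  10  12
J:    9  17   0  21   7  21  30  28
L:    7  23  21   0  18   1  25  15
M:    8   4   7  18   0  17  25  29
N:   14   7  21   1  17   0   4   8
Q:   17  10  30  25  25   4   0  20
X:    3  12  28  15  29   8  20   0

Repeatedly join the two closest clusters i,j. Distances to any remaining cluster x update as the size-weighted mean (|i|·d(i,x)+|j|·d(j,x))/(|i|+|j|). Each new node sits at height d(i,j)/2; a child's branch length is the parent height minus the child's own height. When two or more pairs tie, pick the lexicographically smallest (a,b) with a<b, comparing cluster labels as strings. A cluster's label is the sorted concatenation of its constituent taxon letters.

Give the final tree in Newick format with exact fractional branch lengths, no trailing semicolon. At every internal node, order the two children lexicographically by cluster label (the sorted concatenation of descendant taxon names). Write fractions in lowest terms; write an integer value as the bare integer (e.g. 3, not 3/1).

step 1: merge (L,N) at d=1; branch lengths L→1/2, N→1/2; new cluster LN
  updated: d(B,LN)=21/2, d(E,LN)=15, d(J,LN)=21, d(LN,M)=35/2, d(LN,Q)=29/2, d(LN,X)=23/2
step 2: merge (B,X) at d=3; branch lengths B→3/2, X→3/2; new cluster BX
  updated: d(BX,E)=20, d(BX,J)=37/2, d(BX,LN)=11, d(BX,M)=37/2, d(BX,Q)=37/2
step 3: merge (E,M) at d=4; branch lengths E→2, M→2; new cluster EM
  updated: d(BX,EM)=77/4, d(EM,J)=12, d(EM,LN)=65/4, d(EM,Q)=35/2
step 4: merge (BX,LN) at d=11; branch lengths BX→4, LN→5; new cluster BLNX
  updated: d(BLNX,EM)=71/4, d(BLNX,J)=79/4, d(BLNX,Q)=33/2
step 5: merge (EM,J) at d=12; branch lengths EM→4, J→6; new cluster EJM
  updated: d(BLNX,EJM)=221/12, d(EJM,Q)=65/3
step 6: merge (BLNX,Q) at d=33/2; branch lengths BLNX→11/4, Q→33/4; new cluster BLNQX
  updated: d(BLNQX,EJM)=286/15
step 7: merge (BLNQX,EJM) at d=286/15; branch lengths BLNQX→77/60, EJM→53/15; new cluster BEJLMNQX
final tree: ((((B:3/2,X:3/2):4,(L:1/2,N:1/2):5):11/4,Q:33/4):77/60,((E:2,M:2):4,J:6):53/15)
total length: 2569/60

((((B:3/2,X:3/2):4,(L:1/2,N:1/2):5):11/4,Q:33/4):77/60,((E:2,M:2):4,J:6):53/15)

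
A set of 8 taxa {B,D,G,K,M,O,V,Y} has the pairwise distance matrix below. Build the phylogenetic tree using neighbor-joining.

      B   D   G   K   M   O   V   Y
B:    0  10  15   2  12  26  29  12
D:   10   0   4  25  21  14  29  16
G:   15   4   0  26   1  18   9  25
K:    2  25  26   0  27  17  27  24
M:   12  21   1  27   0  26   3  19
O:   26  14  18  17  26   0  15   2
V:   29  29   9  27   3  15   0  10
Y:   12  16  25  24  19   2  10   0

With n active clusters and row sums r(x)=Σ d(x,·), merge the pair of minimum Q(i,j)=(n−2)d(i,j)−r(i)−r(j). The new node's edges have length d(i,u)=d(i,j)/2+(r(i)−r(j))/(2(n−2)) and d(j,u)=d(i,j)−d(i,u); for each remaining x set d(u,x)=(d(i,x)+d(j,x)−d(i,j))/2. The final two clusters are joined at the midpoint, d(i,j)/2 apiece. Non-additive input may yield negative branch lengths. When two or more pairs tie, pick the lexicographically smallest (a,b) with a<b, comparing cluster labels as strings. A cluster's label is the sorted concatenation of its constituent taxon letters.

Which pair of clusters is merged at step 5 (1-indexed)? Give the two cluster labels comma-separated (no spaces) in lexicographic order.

BK,OY

1. join B+K (d=2, Q=-242) ⇒ BK; edges |B|=-5/2, |K|=9/2
  updated: d(BK,D)=33/2, d(BK,G)=39/2, d(BK,M)=37/2, d(BK,O)=41/2, d(BK,V)=27, d(BK,Y)=17
2. join O+Y (d=2, Q=-349/2) ⇒ OY; edges |O|=33/20, |Y|=7/20
  updated: d(BK,OY)=71/4, d(D,OY)=14, d(G,OY)=41/2, d(M,OY)=43/2, d(OY,V)=23/2
3. join M+V (d=3, Q=-265/2) ⇒ MV; edges |M|=-5/16, |V|=53/16
  updated: d(BK,MV)=85/4, d(D,MV)=47/2, d(G,MV)=7/2, d(MV,OY)=15
4. join G+MV (d=7/2, Q=-401/4) ⇒ GMV; edges |G|=-7/8, |MV|=35/8
  updated: d(BK,GMV)=149/8, d(D,GMV)=12, d(GMV,OY)=16
5. join BK+OY (d=71/4, Q=-521/8) ⇒ BKOY; edges |BK|=325/32, |OY|=243/32
  updated: d(BKOY,D)=51/8, d(BKOY,GMV)=135/16
6. join BKOY+D (d=51/8, Q=-429/16) ⇒ BDKOY; edges |BKOY|=45/32, |D|=159/32
  updated: d(BDKOY,GMV)=225/32
7. join BDKOY+GMV (d=225/32) ⇒ BDGKMOVY; edges |BDKOY|=225/64, |GMV|=225/64
final tree: ((((B:-5/2,K:9/2):325/32,(O:33/20,Y:7/20):243/32):45/32,D:159/32):225/64,(G:-7/8,(M:-5/16,V:53/16):35/8):225/64)
total length: 1333/32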